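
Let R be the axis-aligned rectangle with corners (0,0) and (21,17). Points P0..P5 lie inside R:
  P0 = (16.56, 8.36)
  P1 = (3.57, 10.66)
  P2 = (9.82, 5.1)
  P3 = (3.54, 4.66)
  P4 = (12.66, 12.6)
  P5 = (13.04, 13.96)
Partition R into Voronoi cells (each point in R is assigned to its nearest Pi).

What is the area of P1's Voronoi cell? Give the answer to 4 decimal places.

1. box [0,21]×[0,17]: [(0, 0) (21, 0) (21, 17) (0, 17)]
2. ⊥bis P1·P0 via (10.065,9.51): [(0, 0) (8.3812, 0) (11.3912, 17) (0, 17)]  |A|=168.0649
3. ⊥bis P1·P2 via (6.695,7.88): [(0, 0.3541) (10.5421, 12.2045) (11.3912, 17) (0, 17)]  |A|=115.0541
4. ⊥bis P1·P3 via (3.555,7.66): [(0, 7.6778) (6.4862, 7.6453) (10.5421, 12.2045) (11.3912, 17) (0, 17)]  |A|=91.3027
5. ⊥bis P1·P4 via (8.115,11.63): [(0, 7.6778) (6.4862, 7.6453) (8.4857, 9.893) (6.9689, 17) (0, 17)]  |A|=71.6389
6. ⊥bis P1·P5 via (8.305,12.31): [(0, 7.6778) (6.4862, 7.6453) (8.4857, 9.893) (7.4403, 14.7915) (6.6707, 17) (0, 17)]  |A|=71.3095
7. canonical 6-gon: [(0, 7.6778) (6.4862, 7.6453) (8.4857, 9.893) (7.4403, 14.7915) (6.6707, 17) (0, 17)]
8. shoelace: 71.3095

Area of P1's cell: 71.3095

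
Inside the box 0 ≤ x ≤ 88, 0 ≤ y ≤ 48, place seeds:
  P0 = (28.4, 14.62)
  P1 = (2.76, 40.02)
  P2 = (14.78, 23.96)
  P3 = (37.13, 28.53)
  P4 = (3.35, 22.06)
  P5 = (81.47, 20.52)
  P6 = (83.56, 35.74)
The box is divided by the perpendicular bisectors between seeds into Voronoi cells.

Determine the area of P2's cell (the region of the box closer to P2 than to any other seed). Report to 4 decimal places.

Area of P2's cell: 368.7297

1. box [0,88]×[0,48]: [(0, 0) (88, 0) (88, 48) (0, 48)]
2. ⊥bis P2·P0 via (21.59,19.29): [(0, 0) (8.3618, 0) (41.2781, 48) (0, 48)]  |A|=1191.3558
3. ⊥bis P2·P1 via (8.77,31.99): [(0, 25.4262) (0, 0) (8.3618, 0) (41.2781, 48) (30.1611, 48)]  |A|=850.9301
4. ⊥bis P2·P3 via (25.955,26.245): [(22.6553, 42.3824) (0, 25.4262) (0, 0) (8.3618, 0) (26.0479, 25.7907)]  |A|=655.6842
5. ⊥bis P2·P4 via (9.065,23.01): [(22.6553, 42.3824) (7.7048, 31.1927) (12.0065, 5.3148) (26.0479, 25.7907)]  |A|=368.7297
6. ⊥bis P2·P5 via (48.125,22.24): [(22.6553, 42.3824) (7.7048, 31.1927) (12.0065, 5.3148) (26.0479, 25.7907)]  |A|=368.7297
7. ⊥bis P2·P6 via (49.17,29.85): [(22.6553, 42.3824) (7.7048, 31.1927) (12.0065, 5.3148) (26.0479, 25.7907)]  |A|=368.7297
8. canonical 4-gon: [(22.6553, 42.3824) (7.7048, 31.1927) (12.0065, 5.3148) (26.0479, 25.7907)]
9. shoelace: 368.7297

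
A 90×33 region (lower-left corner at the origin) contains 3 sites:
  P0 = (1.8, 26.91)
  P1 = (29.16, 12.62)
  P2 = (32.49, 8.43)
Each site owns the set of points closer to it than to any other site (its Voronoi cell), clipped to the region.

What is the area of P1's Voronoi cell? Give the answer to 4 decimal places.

Area of P1's cell: 810.7568

1. box [0,90]×[0,33]: [(0, 0) (90, 0) (90, 33) (0, 33)]
2. ⊥bis P1·P0 via (15.48,19.765): [(5.1568, 0) (90, 0) (90, 33) (22.3926, 33)]  |A|=2515.4347
3. ⊥bis P1·P2 via (30.825,10.525): [(5.1568, 0) (17.5818, 0) (59.1044, 33) (22.3926, 33)]  |A|=810.7568
4. canonical 4-gon: [(5.1568, 0) (17.5818, 0) (59.1044, 33) (22.3926, 33)]
5. shoelace: 810.7568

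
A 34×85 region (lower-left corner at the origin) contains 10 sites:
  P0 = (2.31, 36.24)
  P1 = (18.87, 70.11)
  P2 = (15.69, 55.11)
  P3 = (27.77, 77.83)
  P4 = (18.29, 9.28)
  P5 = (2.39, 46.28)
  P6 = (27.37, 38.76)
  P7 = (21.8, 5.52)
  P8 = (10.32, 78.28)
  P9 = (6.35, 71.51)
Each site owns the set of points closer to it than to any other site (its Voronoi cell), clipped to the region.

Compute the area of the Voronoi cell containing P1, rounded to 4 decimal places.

1. box [0,34]×[0,85]: [(0, 0) (34, 0) (34, 85) (0, 85)]
2. ⊥bis P1·P0 via (10.59,53.175): [(0, 58.3528) (34, 41.7292) (34, 85) (0, 85)]  |A|=1188.607
3. ⊥bis P1·P2 via (17.28,62.61): [(0, 66.2734) (34, 59.0654) (34, 85) (0, 85)]  |A|=759.2418
4. ⊥bis P1·P3 via (23.32,73.97): [(0, 66.2734) (34, 59.0654) (34, 61.6576) (13.7524, 85) (0, 85)]  |A|=522.9277
5. ⊥bis P1·P4 via (18.58,39.695): [(0, 66.2734) (34, 59.0654) (34, 61.6576) (13.7524, 85) (0, 85)]  |A|=522.9277
6. ⊥bis P1·P5 via (10.63,58.195): [(0, 66.2734) (34, 59.0654) (34, 61.6576) (13.7524, 85) (0, 85)]  |A|=522.9277
7. ⊥bis P1·P6 via (23.12,54.435): [(0, 66.2734) (34, 59.0654) (34, 61.6576) (13.7524, 85) (0, 85)]  |A|=522.9277
8. ⊥bis P1·P7 via (20.335,37.815): [(0, 66.2734) (34, 59.0654) (34, 61.6576) (13.7524, 85) (0, 85)]  |A|=522.9277
9. ⊥bis P1·P8 via (14.595,74.195): [(5.842, 65.0349) (34, 59.0654) (34, 61.6576) (19.0661, 78.8741)]  |A|=253.6691
10. ⊥bis P1·P9 via (12.61,70.81): [(12.7756, 72.291) (11.8224, 63.767) (34, 59.0654) (34, 61.6576) (19.0661, 78.8741)]  |A|=227.5762
11. canonical 5-gon: [(12.7756, 72.291) (11.8224, 63.767) (34, 59.0654) (34, 61.6576) (19.0661, 78.8741)]
12. shoelace: 227.5762

Area of P1's cell: 227.5762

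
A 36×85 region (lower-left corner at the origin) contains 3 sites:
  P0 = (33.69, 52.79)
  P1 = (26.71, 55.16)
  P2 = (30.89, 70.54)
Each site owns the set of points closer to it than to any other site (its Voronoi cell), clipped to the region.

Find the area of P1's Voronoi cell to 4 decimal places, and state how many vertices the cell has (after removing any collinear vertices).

1. box [0,36]×[0,85]: [(0, 0) (36, 0) (36, 85) (0, 85)]
2. ⊥bis P1·P0 via (30.2,53.975): [(0, 0) (11.8732, 0) (36, 71.0569) (36, 85) (0, 85)]  |A|=2202.8143
3. ⊥bis P1·P2 via (28.8,62.85): [(0, 70.6773) (0, 0) (11.8732, 0) (32.8406, 61.7518)]  |A|=1527.1387
4. canonical 4-gon: [(0, 70.6773) (0, 0) (11.8732, 0) (32.8406, 61.7518)]
5. shoelace: 1527.1387

Area of P1's cell: 1527.1387 (4 vertices)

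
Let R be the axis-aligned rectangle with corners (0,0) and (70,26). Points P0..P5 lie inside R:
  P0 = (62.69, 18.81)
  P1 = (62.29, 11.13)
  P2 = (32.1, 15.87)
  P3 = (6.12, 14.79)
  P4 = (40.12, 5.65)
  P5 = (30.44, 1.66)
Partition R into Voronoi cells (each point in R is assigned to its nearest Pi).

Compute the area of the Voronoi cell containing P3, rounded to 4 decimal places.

Area of P3's cell: 469.3653

1. box [0,70]×[0,26]: [(0, 0) (70, 0) (70, 26) (0, 26)]
2. ⊥bis P3·P0 via (34.405,16.8): [(0, 0) (35.5988, 0) (33.7512, 26) (0, 26)]  |A|=901.551
3. ⊥bis P3·P1 via (34.205,12.96): [(0, 0) (33.3605, 0) (34.4312, 16.4314) (33.7512, 26) (0, 26)]  |A|=883.1617
4. ⊥bis P3·P2 via (19.11,15.33): [(0, 0) (19.7473, 0) (18.6664, 26) (0, 26)]  |A|=499.3783
5. ⊥bis P3·P4 via (23.12,10.22): [(0, 0) (19.7473, 0) (18.6664, 26) (0, 26)]  |A|=499.3783
6. ⊥bis P3·P5 via (18.28,8.225): [(0, 0) (13.8394, 0) (19.3249, 10.1604) (18.6664, 26) (0, 26)]  |A|=469.3653
7. canonical 5-gon: [(0, 0) (13.8394, 0) (19.3249, 10.1604) (18.6664, 26) (0, 26)]
8. shoelace: 469.3653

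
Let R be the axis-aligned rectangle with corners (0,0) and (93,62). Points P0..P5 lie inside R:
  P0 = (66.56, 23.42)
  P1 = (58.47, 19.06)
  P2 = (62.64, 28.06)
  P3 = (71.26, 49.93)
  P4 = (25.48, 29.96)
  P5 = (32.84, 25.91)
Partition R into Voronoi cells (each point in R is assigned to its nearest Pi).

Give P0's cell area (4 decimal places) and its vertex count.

Area of P0's cell: 856.4721 (5 vertices)

1. box [0,93]×[0,62]: [(0, 0) (93, 0) (93, 62) (0, 62)]
2. ⊥bis P0·P1 via (62.515,21.24): [(73.962, 0) (93, 0) (93, 62) (40.5479, 62)]  |A|=2216.1915
3. ⊥bis P0·P2 via (64.6,25.74): [(61.5009, 23.1218) (73.962, 0) (93, 0) (93, 49.7331)]  |A|=1003.3709
4. ⊥bis P0·P3 via (68.91,36.675): [(76.046, 35.4099) (61.5009, 23.1218) (73.962, 0) (93, 0) (93, 32.404)]  |A|=856.4721
5. ⊥bis P0·P4 via (46.02,26.69): [(76.046, 35.4099) (61.5009, 23.1218) (73.962, 0) (93, 0) (93, 32.404)]  |A|=856.4721
6. ⊥bis P0·P5 via (49.7,24.665): [(76.046, 35.4099) (61.5009, 23.1218) (73.962, 0) (93, 0) (93, 32.404)]  |A|=856.4721
7. canonical 5-gon: [(76.046, 35.4099) (61.5009, 23.1218) (73.962, 0) (93, 0) (93, 32.404)]
8. shoelace: 856.4721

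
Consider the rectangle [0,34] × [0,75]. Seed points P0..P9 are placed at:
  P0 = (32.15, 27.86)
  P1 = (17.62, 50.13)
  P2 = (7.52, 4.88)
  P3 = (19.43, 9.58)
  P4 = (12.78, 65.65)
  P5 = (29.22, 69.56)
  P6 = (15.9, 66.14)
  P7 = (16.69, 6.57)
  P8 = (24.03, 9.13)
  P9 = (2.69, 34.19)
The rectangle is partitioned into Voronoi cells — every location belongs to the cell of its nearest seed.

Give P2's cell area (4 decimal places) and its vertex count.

1. box [0,34]×[0,75]: [(0, 0) (34, 0) (34, 75) (0, 75)]
2. ⊥bis P2·P0 via (19.835,16.37): [(0, 37.6292) (0, 0) (34, 0) (34, 1.1879)]  |A|=659.891
3. ⊥bis P2·P1 via (12.57,27.505): [(8.6242, 28.3857) (0, 30.3107) (0, 0) (34, 0) (34, 1.1879)]  |A|=628.3327
4. ⊥bis P2·P3 via (13.475,7.23): [(4.7885, 29.2419) (0, 30.3107) (0, 0) (16.3281, 0)]  |A|=311.3047
5. ⊥bis P2·P4 via (10.15,35.265): [(4.7885, 29.2419) (0, 30.3107) (0, 0) (16.3281, 0)]  |A|=311.3047
6. ⊥bis P2·P5 via (18.37,37.22): [(4.7885, 29.2419) (0, 30.3107) (0, 0) (16.3281, 0)]  |A|=311.3047
7. ⊥bis P2·P6 via (11.71,35.51): [(4.7885, 29.2419) (0, 30.3107) (0, 0) (16.3281, 0)]  |A|=311.3047
8. ⊥bis P2·P7 via (12.105,5.725): [(10.3842, 15.0623) (4.7885, 29.2419) (0, 30.3107) (0, 0) (13.1601, 0)]  |A|=287.4456
9. ⊥bis P2·P8 via (15.775,7.005): [(10.3842, 15.0623) (4.7885, 29.2419) (0, 30.3107) (0, 0) (13.1601, 0)]  |A|=287.4456
10. ⊥bis P2·P9 via (5.105,19.535): [(10.3842, 15.0623) (8.4046, 20.0787) (0, 18.6937) (0, 0) (13.1601, 0)]  |A|=218.6215
11. canonical 5-gon: [(10.3842, 15.0623) (8.4046, 20.0787) (0, 18.6937) (0, 0) (13.1601, 0)]
12. shoelace: 218.6215

Area of P2's cell: 218.6215 (5 vertices)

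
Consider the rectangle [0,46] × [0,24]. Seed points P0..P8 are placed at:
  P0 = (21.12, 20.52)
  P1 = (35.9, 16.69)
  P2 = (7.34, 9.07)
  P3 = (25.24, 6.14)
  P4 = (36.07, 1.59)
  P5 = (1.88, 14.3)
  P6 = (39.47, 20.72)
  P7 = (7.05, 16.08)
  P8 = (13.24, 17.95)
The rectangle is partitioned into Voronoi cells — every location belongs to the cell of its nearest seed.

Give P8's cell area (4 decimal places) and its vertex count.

Area of P8's cell: 101.2779 (5 vertices)

1. box [0,46]×[0,24]: [(0, 0) (46, 0) (46, 24) (0, 24)]
2. ⊥bis P8·P0 via (17.18,19.235): [(0, 0) (23.4533, 0) (15.6259, 24) (0, 24)]  |A|=468.9513
3. ⊥bis P8·P1 via (24.57,17.32): [(0, 0) (23.4533, 0) (15.6259, 24) (0, 24)]  |A|=468.9513
4. ⊥bis P8·P2 via (10.29,13.51): [(0, 20.3468) (21.4697, 6.082) (15.6259, 24) (0, 24)]  |A|=179.209
5. ⊥bis P8·P3 via (19.24,12.045): [(0, 20.3468) (16.5732, 9.3353) (19.454, 12.2625) (15.6259, 24) (0, 24)]  |A|=167.3565
6. ⊥bis P8·P4 via (24.655,9.77): [(0, 20.3468) (16.5732, 9.3353) (19.454, 12.2625) (15.6259, 24) (0, 24)]  |A|=167.3565
7. ⊥bis P8·P5 via (7.56,16.125): [(7.8873, 15.1064) (16.5732, 9.3353) (19.454, 12.2625) (15.6259, 24) (5.0297, 24)]  |A|=130.5834
8. ⊥bis P8·P6 via (26.355,19.335): [(7.8873, 15.1064) (16.5732, 9.3353) (19.454, 12.2625) (15.6259, 24) (5.0297, 24)]  |A|=130.5834
9. ⊥bis P8·P7 via (10.145,17.015): [(11.4334, 12.7503) (16.5732, 9.3353) (19.454, 12.2625) (15.6259, 24) (8.0348, 24)]  |A|=101.2779
10. canonical 5-gon: [(11.4334, 12.7503) (16.5732, 9.3353) (19.454, 12.2625) (15.6259, 24) (8.0348, 24)]
11. shoelace: 101.2779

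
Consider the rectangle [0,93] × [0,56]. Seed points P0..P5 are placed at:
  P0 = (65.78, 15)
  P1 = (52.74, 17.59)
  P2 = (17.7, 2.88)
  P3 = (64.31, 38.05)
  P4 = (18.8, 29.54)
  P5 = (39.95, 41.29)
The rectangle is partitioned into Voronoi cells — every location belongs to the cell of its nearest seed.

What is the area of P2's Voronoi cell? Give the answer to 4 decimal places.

1. box [0,93]×[0,56]: [(0, 0) (93, 0) (93, 56) (0, 56)]
2. ⊥bis P2·P0 via (41.74,8.94): [(0, 0) (43.9936, 0) (29.8771, 56) (0, 56)]  |A|=2068.38
3. ⊥bis P2·P1 via (35.22,10.235): [(0, 0) (39.5167, 0) (16.0076, 56) (0, 56)]  |A|=1554.6803
4. ⊥bis P2·P3 via (41.005,20.465): [(0, 0) (39.5167, 0) (18.2848, 50.5756) (14.1917, 56) (0, 56)]  |A|=1549.7553
5. ⊥bis P2·P4 via (18.25,16.21): [(0, 16.963) (0, 0) (39.5167, 0) (32.9666, 15.6028)]  |A|=587.8915
6. ⊥bis P2·P5 via (28.825,22.085): [(0, 16.963) (0, 0) (39.5167, 0) (32.9666, 15.6028)]  |A|=587.8915
7. canonical 4-gon: [(0, 16.963) (0, 0) (39.5167, 0) (32.9666, 15.6028)]
8. shoelace: 587.8915

Area of P2's cell: 587.8915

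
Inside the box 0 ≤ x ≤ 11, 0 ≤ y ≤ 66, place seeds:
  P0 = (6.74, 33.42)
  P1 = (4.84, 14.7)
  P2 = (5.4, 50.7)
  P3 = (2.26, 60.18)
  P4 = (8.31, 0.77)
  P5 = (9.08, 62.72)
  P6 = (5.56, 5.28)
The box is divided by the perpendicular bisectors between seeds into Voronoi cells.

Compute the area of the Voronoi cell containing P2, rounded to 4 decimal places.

1. box [0,11]×[0,66]: [(0, 0) (11, 0) (11, 66) (0, 66)]
2. ⊥bis P2·P0 via (6.07,42.06): [(0, 41.5893) (11, 42.4423) (11, 66) (0, 66)]  |A|=263.8262
3. ⊥bis P2·P1 via (5.12,32.7): [(0, 41.5893) (11, 42.4423) (11, 66) (0, 66)]  |A|=263.8262
4. ⊥bis P2·P3 via (3.83,55.44): [(0, 54.1714) (0, 41.5893) (11, 42.4423) (11, 57.8149)]  |A|=153.7508
5. ⊥bis P2·P4 via (6.855,25.735): [(0, 54.1714) (0, 41.5893) (11, 42.4423) (11, 57.8149)]  |A|=153.7508
6. ⊥bis P2·P5 via (7.24,56.71): [(7.4605, 56.6425) (0, 54.1714) (0, 41.5893) (11, 42.4423) (11, 55.5589)]  |A|=149.7582
7. ⊥bis P2·P6 via (5.48,27.99): [(7.4605, 56.6425) (0, 54.1714) (0, 41.5893) (11, 42.4423) (11, 55.5589)]  |A|=149.7582
8. canonical 5-gon: [(7.4605, 56.6425) (0, 54.1714) (0, 41.5893) (11, 42.4423) (11, 55.5589)]
9. shoelace: 149.7582

Area of P2's cell: 149.7582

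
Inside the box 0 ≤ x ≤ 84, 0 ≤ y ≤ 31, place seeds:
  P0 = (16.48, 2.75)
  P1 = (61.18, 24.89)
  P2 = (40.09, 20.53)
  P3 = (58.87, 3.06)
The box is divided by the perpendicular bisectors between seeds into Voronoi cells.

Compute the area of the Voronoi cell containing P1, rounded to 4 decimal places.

1. box [0,84]×[0,31]: [(0, 0) (84, 0) (84, 31) (0, 31)]
2. ⊥bis P1·P0 via (38.83,13.82): [(45.6751, 0) (84, 0) (84, 31) (30.3207, 31)]  |A|=1426.0653
3. ⊥bis P1·P2 via (50.635,22.71): [(55.3299, 0) (84, 0) (84, 31) (48.9212, 31)]  |A|=988.1081
4. ⊥bis P1·P3 via (60.025,13.975): [(52.2712, 14.7955) (84, 11.438) (84, 31) (48.9212, 31)]  |A|=594.5567
5. canonical 4-gon: [(52.2712, 14.7955) (84, 11.438) (84, 31) (48.9212, 31)]
6. shoelace: 594.5567

Area of P1's cell: 594.5567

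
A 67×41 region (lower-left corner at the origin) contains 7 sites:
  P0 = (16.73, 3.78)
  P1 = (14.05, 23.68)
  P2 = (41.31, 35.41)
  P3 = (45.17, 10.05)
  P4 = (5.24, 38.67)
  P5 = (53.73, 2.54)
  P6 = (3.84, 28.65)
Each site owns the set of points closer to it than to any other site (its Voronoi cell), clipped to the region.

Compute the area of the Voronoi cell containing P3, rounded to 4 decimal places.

Area of P3's cell: 554.4257

1. box [0,67]×[0,41]: [(0, 0) (67, 0) (67, 41) (0, 41)]
2. ⊥bis P3·P0 via (30.95,6.915): [(32.4745, 0) (67, 0) (67, 41) (23.4355, 41)]  |A|=1600.8452
3. ⊥bis P3·P1 via (29.61,16.865): [(29.0422, 15.5686) (32.4745, 0) (67, 0) (67, 41) (40.1807, 41)]  |A|=1387.918
4. ⊥bis P3·P2 via (43.24,22.73): [(31.3887, 20.9261) (29.0422, 15.5686) (32.4745, 0) (67, 0) (67, 26.3465)]  |A|=857.8188
5. ⊥bis P3·P4 via (25.205,24.36): [(31.3887, 20.9261) (29.0422, 15.5686) (32.4745, 0) (67, 0) (67, 26.3465)]  |A|=857.8188
6. ⊥bis P3·P5 via (49.45,6.295): [(31.3887, 20.9261) (29.0422, 15.5686) (32.4745, 0) (43.9272, 0) (67, 26.2987) (67, 26.3465)]  |A|=554.4257
7. ⊥bis P3·P6 via (24.505,19.35): [(31.3887, 20.9261) (29.0422, 15.5686) (32.4745, 0) (43.9272, 0) (67, 26.2987) (67, 26.3465)]  |A|=554.4257
8. canonical 6-gon: [(31.3887, 20.9261) (29.0422, 15.5686) (32.4745, 0) (43.9272, 0) (67, 26.2987) (67, 26.3465)]
9. shoelace: 554.4257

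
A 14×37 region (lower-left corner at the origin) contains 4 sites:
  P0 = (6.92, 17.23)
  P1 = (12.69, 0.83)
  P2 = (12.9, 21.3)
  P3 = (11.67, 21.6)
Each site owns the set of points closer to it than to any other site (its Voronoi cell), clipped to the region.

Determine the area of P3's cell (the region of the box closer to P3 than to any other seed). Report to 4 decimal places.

Area of P3's cell: 191.8819

1. box [0,14]×[0,37]: [(0, 0) (14, 0) (14, 37) (0, 37)]
2. ⊥bis P3·P0 via (9.295,19.415): [(0, 29.5183) (14, 14.3009) (14, 37) (0, 37)]  |A|=211.2661
3. ⊥bis P3·P1 via (12.18,11.215): [(0, 29.5183) (14, 14.3009) (14, 37) (0, 37)]  |A|=211.2661
4. ⊥bis P3·P2 via (12.285,21.45): [(0, 29.5183) (11.2661, 17.2725) (14, 28.4815) (14, 37) (0, 37)]  |A|=191.8819
5. canonical 5-gon: [(0, 29.5183) (11.2661, 17.2725) (14, 28.4815) (14, 37) (0, 37)]
6. shoelace: 191.8819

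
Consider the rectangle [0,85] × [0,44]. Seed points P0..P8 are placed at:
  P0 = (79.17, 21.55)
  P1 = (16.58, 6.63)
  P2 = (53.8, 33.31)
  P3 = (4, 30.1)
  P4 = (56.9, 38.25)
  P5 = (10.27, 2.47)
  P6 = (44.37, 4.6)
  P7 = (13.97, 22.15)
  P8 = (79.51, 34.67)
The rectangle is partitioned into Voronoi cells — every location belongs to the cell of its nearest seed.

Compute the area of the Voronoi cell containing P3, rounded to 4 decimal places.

1. box [0,85]×[0,44]: [(0, 0) (85, 0) (85, 44) (0, 44)]
2. ⊥bis P3·P0 via (41.585,25.825): [(0, 0) (38.6476, 0) (43.6523, 44) (0, 44)]  |A|=1810.5972
3. ⊥bis P3·P1 via (10.29,18.365): [(0, 12.8495) (42.7132, 35.7439) (43.6523, 44) (0, 44)]  |A|=845.466
4. ⊥bis P3·P2 via (28.9,31.705): [(0, 12.8495) (29.1097, 28.4524) (28.1075, 44) (0, 44)]  |A|=671.8918
5. ⊥bis P3·P4 via (30.45,34.175): [(0, 12.8495) (29.1097, 28.4524) (28.1075, 44) (0, 44)]  |A|=671.8918
6. ⊥bis P3·P5 via (7.135,16.285): [(0, 14.6659) (5.8767, 15.9995) (29.1097, 28.4524) (28.1075, 44) (0, 44)]  |A|=666.5547
7. ⊥bis P3·P6 via (24.185,17.35): [(0, 14.6659) (5.8767, 15.9995) (29.1097, 28.4524) (28.1075, 44) (0, 44)]  |A|=666.5547
8. ⊥bis P3·P7 via (8.985,26.125): [(0, 14.857) (23.2384, 44) (0, 44)]  |A|=338.6179
9. ⊥bis P3·P8 via (41.755,32.385): [(0, 14.857) (23.2384, 44) (0, 44)]  |A|=338.6179
10. canonical 3-gon: [(0, 14.857) (23.2384, 44) (0, 44)]
11. shoelace: 338.6179

Area of P3's cell: 338.6179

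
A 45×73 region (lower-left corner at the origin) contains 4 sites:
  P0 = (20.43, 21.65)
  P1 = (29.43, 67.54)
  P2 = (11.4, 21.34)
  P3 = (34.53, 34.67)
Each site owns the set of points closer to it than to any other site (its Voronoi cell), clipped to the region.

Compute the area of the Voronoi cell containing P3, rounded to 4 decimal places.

1. box [0,45]×[0,73]: [(0, 0) (45, 0) (45, 73) (0, 73)]
2. ⊥bis P3·P0 via (27.48,28.16): [(0, 57.9194) (45, 9.1867) (45, 73) (0, 73)]  |A|=1775.1111
3. ⊥bis P3·P1 via (31.98,51.105): [(9.5116, 47.6189) (45, 9.1867) (45, 53.1251)]  |A|=779.6522
4. ⊥bis P3·P2 via (22.965,28.005): [(11.4849, 47.9251) (15.2308, 41.4253) (45, 9.1867) (45, 53.1251)]  |A|=772.6656
5. canonical 4-gon: [(11.4849, 47.9251) (15.2308, 41.4253) (45, 9.1867) (45, 53.1251)]
6. shoelace: 772.6656

Area of P3's cell: 772.6656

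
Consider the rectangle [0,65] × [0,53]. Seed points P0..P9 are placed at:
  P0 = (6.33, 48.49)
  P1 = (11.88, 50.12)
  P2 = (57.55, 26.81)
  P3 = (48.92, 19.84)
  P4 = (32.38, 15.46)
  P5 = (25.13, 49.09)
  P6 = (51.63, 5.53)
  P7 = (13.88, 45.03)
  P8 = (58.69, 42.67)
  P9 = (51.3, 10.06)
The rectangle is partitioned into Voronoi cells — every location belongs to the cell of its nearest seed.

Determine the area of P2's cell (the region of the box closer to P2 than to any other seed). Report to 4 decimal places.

Area of P2's cell: 259.5107

1. box [0,65]×[0,53]: [(0, 0) (65, 0) (65, 53) (0, 53)]
2. ⊥bis P2·P0 via (31.94,37.65): [(16.0038, 0) (65, 0) (65, 53) (38.4372, 53)]  |A|=2002.3127
3. ⊥bis P2·P1 via (34.715,38.465): [(20.4798, 10.5748) (16.0038, 0) (65, 0) (65, 53) (42.1337, 53)]  |A|=1923.9014
4. ⊥bis P2·P3 via (53.235,23.325): [(37.1516, 43.2389) (65, 8.758) (65, 53) (42.1337, 53)]  |A|=727.6349
5. ⊥bis P2·P4 via (44.965,21.135): [(37.1516, 43.2389) (65, 8.758) (65, 53) (42.1337, 53)]  |A|=727.6349
6. ⊥bis P2·P5 via (41.34,37.95): [(41.3782, 38.0056) (65, 8.758) (65, 53) (51.6828, 53)]  |A|=622.3786
7. ⊥bis P2·P6 via (54.59,16.17): [(41.3782, 38.0056) (60.2957, 14.5827) (65, 13.274) (65, 53) (51.6828, 53)]  |A|=611.7564
8. ⊥bis P2·P7 via (35.715,35.92): [(41.3782, 38.0056) (60.2957, 14.5827) (65, 13.274) (65, 53) (51.6828, 53)]  |A|=611.7564
9. ⊥bis P2·P8 via (58.12,34.74): [(43.1464, 35.8163) (60.2957, 14.5827) (65, 13.274) (65, 34.2455)]  |A|=267.8736
10. ⊥bis P2·P9 via (54.425,18.435): [(43.1464, 35.8163) (58.3747, 16.9612) (65, 14.4891) (65, 34.2455)]  |A|=259.5107
11. canonical 4-gon: [(43.1464, 35.8163) (58.3747, 16.9612) (65, 14.4891) (65, 34.2455)]
12. shoelace: 259.5107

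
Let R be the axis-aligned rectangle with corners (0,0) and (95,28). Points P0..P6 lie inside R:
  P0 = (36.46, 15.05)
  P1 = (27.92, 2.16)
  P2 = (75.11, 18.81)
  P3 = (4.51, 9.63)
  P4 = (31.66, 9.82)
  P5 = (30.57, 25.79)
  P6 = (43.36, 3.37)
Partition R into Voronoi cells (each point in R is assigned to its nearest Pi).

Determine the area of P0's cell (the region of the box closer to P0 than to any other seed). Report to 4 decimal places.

1. box [0,95]×[0,28]: [(0, 0) (95, 0) (95, 28) (0, 28)]
2. ⊥bis P0·P1 via (32.19,8.605): [(45.1781, 0) (95, 0) (95, 28) (2.9158, 28)]  |A|=1986.6851
3. ⊥bis P0·P2 via (55.785,16.93): [(45.1781, 0) (57.432, 0) (54.7081, 28) (2.9158, 28)]  |A|=896.6462
4. ⊥bis P0·P3 via (20.485,12.34): [(19.7167, 16.8689) (45.1781, 0) (57.432, 0) (54.7081, 28) (17.8284, 28)]  |A|=813.6494
5. ⊥bis P0·P4 via (34.06,12.435): [(17.9626, 27.2089) (47.609, 0) (57.432, 0) (54.7081, 28) (17.8284, 28)]  |A|=663.7388
6. ⊥bis P0·P5 via (33.515,20.42): [(28.4101, 17.6204) (47.609, 0) (57.432, 0) (54.7081, 28) (47.3366, 28)]  |A|=507.1078
7. ⊥bis P0·P6 via (39.91,9.21): [(28.4101, 17.6204) (38.4887, 8.3704) (55.6325, 18.4981) (54.7081, 28) (47.3366, 28)]  |A|=298.3208
8. canonical 5-gon: [(28.4101, 17.6204) (38.4887, 8.3704) (55.6325, 18.4981) (54.7081, 28) (47.3366, 28)]
9. shoelace: 298.3208

Area of P0's cell: 298.3208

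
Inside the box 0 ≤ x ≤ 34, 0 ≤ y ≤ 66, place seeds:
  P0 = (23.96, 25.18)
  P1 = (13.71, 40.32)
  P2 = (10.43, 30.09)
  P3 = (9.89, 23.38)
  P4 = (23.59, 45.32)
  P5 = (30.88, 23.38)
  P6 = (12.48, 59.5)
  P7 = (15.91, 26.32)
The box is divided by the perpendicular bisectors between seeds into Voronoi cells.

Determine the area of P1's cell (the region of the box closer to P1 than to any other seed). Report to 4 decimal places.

Area of P1's cell: 256.9859

1. box [0,34]×[0,66]: [(0, 0) (34, 0) (34, 66) (0, 66)]
2. ⊥bis P1·P0 via (18.835,32.75): [(0, 19.9984) (34, 43.0169) (34, 66) (0, 66)]  |A|=1172.7389
3. ⊥bis P1·P2 via (12.07,35.205): [(0, 39.075) (19.1216, 32.9441) (34, 43.0169) (34, 66) (0, 66)]  |A|=990.3517
4. ⊥bis P1·P3 via (11.8,31.85): [(0, 39.075) (19.1216, 32.9441) (34, 43.0169) (34, 66) (0, 66)]  |A|=990.3517
5. ⊥bis P1·P4 via (18.65,42.82): [(0, 39.075) (19.1216, 32.9441) (22.4929, 35.2264) (6.9192, 66) (0, 66)]  |A|=441.4316
6. ⊥bis P1·P5 via (22.295,31.85): [(0, 39.075) (19.1216, 32.9441) (22.4929, 35.2264) (6.9192, 66) (0, 66)]  |A|=441.4316
7. ⊥bis P1·P6 via (13.095,49.91): [(0, 49.0702) (0, 39.075) (19.1216, 32.9441) (22.4929, 35.2264) (15.0001, 50.0322)]  |A|=259.2148
8. ⊥bis P1·P7 via (14.81,33.32): [(0, 49.0702) (0, 39.075) (16.9166, 33.651) (21.1481, 34.316) (22.4929, 35.2264) (15.0001, 50.0322)]  |A|=256.9859
9. canonical 6-gon: [(0, 49.0702) (0, 39.075) (16.9166, 33.651) (21.1481, 34.316) (22.4929, 35.2264) (15.0001, 50.0322)]
10. shoelace: 256.9859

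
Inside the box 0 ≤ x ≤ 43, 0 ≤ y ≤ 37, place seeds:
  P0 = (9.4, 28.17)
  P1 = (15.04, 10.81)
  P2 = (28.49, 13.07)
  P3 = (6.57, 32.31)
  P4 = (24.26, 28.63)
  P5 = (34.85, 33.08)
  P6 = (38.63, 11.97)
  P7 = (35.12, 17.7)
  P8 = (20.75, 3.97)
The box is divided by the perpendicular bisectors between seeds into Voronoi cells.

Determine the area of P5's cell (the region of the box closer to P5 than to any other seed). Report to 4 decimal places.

1. box [0,43]×[0,37]: [(0, 0) (43, 0) (43, 37) (0, 37)]
2. ⊥bis P5·P0 via (22.125,30.625): [(28.0334, 0) (43, 0) (43, 37) (20.8951, 37)]  |A|=685.823
3. ⊥bis P5·P1 via (24.945,21.945): [(23.5623, 23.1749) (43, 5.8844) (43, 37) (20.8951, 37)]  |A|=455.2083
4. ⊥bis P5·P2 via (31.67,23.075): [(23.0532, 25.8138) (43, 19.4739) (43, 37) (20.8951, 37)]  |A|=298.4304
5. ⊥bis P5·P3 via (20.71,32.695): [(23.0532, 25.8138) (43, 19.4739) (43, 37) (20.8951, 37)]  |A|=298.4304
6. ⊥bis P5·P4 via (29.555,30.855): [(33.0021, 22.6516) (43, 19.4739) (43, 37) (26.9728, 37)]  |A|=202.5942
7. ⊥bis P5·P6 via (36.74,22.525): [(33.0021, 22.6516) (34.6039, 22.1425) (43, 23.6459) (43, 37) (26.9728, 37)]  |A|=185.0796
8. ⊥bis P5·P7 via (34.985,25.39): [(31.8744, 25.3354) (43, 25.5307) (43, 37) (26.9728, 37)]  |A|=157.2769
9. ⊥bis P5·P8 via (27.8,18.525): [(31.8744, 25.3354) (43, 25.5307) (43, 37) (26.9728, 37)]  |A|=157.2769
10. canonical 4-gon: [(31.8744, 25.3354) (43, 25.5307) (43, 37) (26.9728, 37)]
11. shoelace: 157.2769

Area of P5's cell: 157.2769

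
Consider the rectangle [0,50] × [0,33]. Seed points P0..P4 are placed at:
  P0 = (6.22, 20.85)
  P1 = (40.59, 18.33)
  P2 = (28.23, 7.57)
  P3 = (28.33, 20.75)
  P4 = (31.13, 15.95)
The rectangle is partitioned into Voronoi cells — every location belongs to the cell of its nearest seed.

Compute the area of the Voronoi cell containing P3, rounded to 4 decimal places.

1. box [0,50]×[0,33]: [(0, 0) (50, 0) (50, 33) (0, 33)]
2. ⊥bis P3·P0 via (17.275,20.8): [(17.1809, 0) (50, 0) (50, 33) (17.3302, 33)]  |A|=1080.5668
3. ⊥bis P3·P1 via (34.46,19.54): [(17.1809, 0) (30.603, 0) (37.1169, 33) (17.3302, 33)]  |A|=547.9446
4. ⊥bis P3·P2 via (28.28,14.16): [(17.2453, 14.2437) (33.3904, 14.1212) (37.1169, 33) (17.3302, 33)]  |A|=338.1899
5. ⊥bis P3·P4 via (29.73,18.35): [(17.2453, 14.2437) (22.6208, 14.2029) (34.81, 21.3134) (37.1169, 33) (17.3302, 33)]  |A|=299.4035
6. canonical 5-gon: [(17.2453, 14.2437) (22.6208, 14.2029) (34.81, 21.3134) (37.1169, 33) (17.3302, 33)]
7. shoelace: 299.4035

Area of P3's cell: 299.4035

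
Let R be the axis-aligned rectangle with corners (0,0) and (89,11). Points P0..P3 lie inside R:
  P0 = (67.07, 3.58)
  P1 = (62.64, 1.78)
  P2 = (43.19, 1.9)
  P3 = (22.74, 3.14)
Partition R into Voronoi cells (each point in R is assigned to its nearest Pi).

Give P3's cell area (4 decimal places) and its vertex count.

1. box [0,89]×[0,11]: [(0, 0) (89, 0) (89, 11) (0, 11)]
2. ⊥bis P3·P0 via (44.905,3.36): [(0, 0) (44.9383, 0) (44.8292, 11) (0, 11)]  |A|=493.7214
3. ⊥bis P3·P1 via (42.69,2.46): [(0, 0) (42.6062, 0) (42.9811, 11) (0, 11)]  |A|=470.7298
4. ⊥bis P3·P2 via (32.965,2.52): [(0, 0) (32.8122, 0) (33.4792, 11) (0, 11)]  |A|=364.6026
5. canonical 4-gon: [(0, 0) (32.8122, 0) (33.4792, 11) (0, 11)]
6. shoelace: 364.6026

Area of P3's cell: 364.6026 (4 vertices)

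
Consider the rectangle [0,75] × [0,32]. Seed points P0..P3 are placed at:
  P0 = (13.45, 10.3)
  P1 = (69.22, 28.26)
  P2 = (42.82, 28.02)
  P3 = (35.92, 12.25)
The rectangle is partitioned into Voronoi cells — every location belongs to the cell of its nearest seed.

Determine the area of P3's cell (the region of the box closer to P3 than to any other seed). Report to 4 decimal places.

Area of P3's cell: 663.5881

1. box [0,75]×[0,32]: [(0, 0) (75, 0) (75, 32) (0, 32)]
2. ⊥bis P3·P0 via (24.685,11.275): [(25.6635, 0) (75, 0) (75, 32) (22.8864, 32)]  |A|=1623.2015
3. ⊥bis P3·P1 via (52.57,20.255): [(25.6635, 0) (62.3082, 0) (46.9232, 32) (22.8864, 32)]  |A|=970.9046
4. ⊥bis P3·P2 via (39.37,20.135): [(23.3062, 27.1636) (25.6635, 0) (62.3082, 0) (56.1596, 12.7889)]  |A|=663.5881
5. canonical 4-gon: [(23.3062, 27.1636) (25.6635, 0) (62.3082, 0) (56.1596, 12.7889)]
6. shoelace: 663.5881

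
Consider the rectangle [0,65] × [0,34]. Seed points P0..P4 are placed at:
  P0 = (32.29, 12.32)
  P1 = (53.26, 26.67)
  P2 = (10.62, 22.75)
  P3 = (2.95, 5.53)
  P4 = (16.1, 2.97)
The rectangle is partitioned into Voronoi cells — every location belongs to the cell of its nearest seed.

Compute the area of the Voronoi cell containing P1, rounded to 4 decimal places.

1. box [0,65]×[0,34]: [(0, 0) (65, 0) (65, 34) (0, 34)]
2. ⊥bis P1·P0 via (42.775,19.495): [(56.1156, 0) (65, 0) (65, 34) (32.8491, 34)]  |A|=697.5999
3. ⊥bis P1·P2 via (31.94,24.71): [(56.1156, 0) (65, 0) (65, 34) (32.8491, 34)]  |A|=697.5999
4. ⊥bis P1·P3 via (28.105,16.1): [(56.1156, 0) (65, 0) (65, 34) (32.8491, 34)]  |A|=697.5999
5. ⊥bis P1·P4 via (34.68,14.82): [(56.1156, 0) (65, 0) (65, 34) (32.8491, 34)]  |A|=697.5999
6. canonical 4-gon: [(56.1156, 0) (65, 0) (65, 34) (32.8491, 34)]
7. shoelace: 697.5999

Area of P1's cell: 697.5999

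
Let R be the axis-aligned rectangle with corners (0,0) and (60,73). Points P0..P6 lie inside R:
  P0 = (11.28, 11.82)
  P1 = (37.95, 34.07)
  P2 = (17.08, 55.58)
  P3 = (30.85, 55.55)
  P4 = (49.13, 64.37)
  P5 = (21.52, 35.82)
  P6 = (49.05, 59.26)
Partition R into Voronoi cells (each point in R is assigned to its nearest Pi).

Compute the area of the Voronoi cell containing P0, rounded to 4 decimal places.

Area of P0's cell: 844.4407

1. box [0,60]×[0,73]: [(0, 0) (60, 0) (60, 73) (0, 73)]
2. ⊥bis P0·P1 via (24.615,22.945): [(0, 52.4498) (0, 0) (43.7573, 0)]  |A|=1147.5322
3. ⊥bis P0·P2 via (14.18,33.7): [(15.8242, 33.4821) (0, 35.5794) (0, 0) (43.7573, 0)]  |A|=1014.0518
4. ⊥bis P0·P3 via (21.065,33.685): [(15.8242, 33.4821) (0, 35.5794) (0, 0) (43.7573, 0)]  |A|=1014.0518
5. ⊥bis P0·P4 via (30.205,38.095): [(15.8242, 33.4821) (0, 35.5794) (0, 0) (43.7573, 0)]  |A|=1014.0518
6. ⊥bis P0·P5 via (16.4,23.82): [(28.0219, 18.8613) (0, 30.8173) (0, 0) (43.7573, 0)]  |A|=844.4407
7. ⊥bis P0·P6 via (30.165,35.54): [(28.0219, 18.8613) (0, 30.8173) (0, 0) (43.7573, 0)]  |A|=844.4407
8. canonical 4-gon: [(28.0219, 18.8613) (0, 30.8173) (0, 0) (43.7573, 0)]
9. shoelace: 844.4407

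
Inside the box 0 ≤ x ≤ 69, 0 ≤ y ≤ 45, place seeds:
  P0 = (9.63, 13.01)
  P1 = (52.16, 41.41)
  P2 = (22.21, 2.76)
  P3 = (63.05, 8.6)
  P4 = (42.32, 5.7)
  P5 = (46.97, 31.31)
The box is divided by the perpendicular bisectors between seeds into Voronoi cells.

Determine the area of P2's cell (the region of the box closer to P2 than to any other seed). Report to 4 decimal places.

1. box [0,69]×[0,45]: [(0, 0) (69, 0) (69, 45) (0, 45)]
2. ⊥bis P2·P0 via (15.92,7.885): [(9.4954, 0) (69, 0) (69, 45) (46.1608, 45)]  |A|=1852.736
3. ⊥bis P2·P1 via (37.185,22.085): [(31.2421, 26.6901) (9.4954, 0) (65.6853, 0)]  |A|=749.8583
4. ⊥bis P2·P3 via (42.63,5.68): [(40.6703, 19.3842) (31.2421, 26.6901) (9.4954, 0) (43.4422, 0)]  |A|=534.2758
5. ⊥bis P2·P4 via (32.265,4.23): [(29.3253, 24.3376) (9.4954, 0) (32.8834, 0)]  |A|=284.6039
6. ⊥bis P2·P5 via (34.59,17.035): [(29.7836, 21.2034) (28.0187, 22.734) (9.4954, 0) (32.8834, 0)]  |A|=282.1889
7. canonical 4-gon: [(29.7836, 21.2034) (28.0187, 22.734) (9.4954, 0) (32.8834, 0)]
8. shoelace: 282.1889

Area of P2's cell: 282.1889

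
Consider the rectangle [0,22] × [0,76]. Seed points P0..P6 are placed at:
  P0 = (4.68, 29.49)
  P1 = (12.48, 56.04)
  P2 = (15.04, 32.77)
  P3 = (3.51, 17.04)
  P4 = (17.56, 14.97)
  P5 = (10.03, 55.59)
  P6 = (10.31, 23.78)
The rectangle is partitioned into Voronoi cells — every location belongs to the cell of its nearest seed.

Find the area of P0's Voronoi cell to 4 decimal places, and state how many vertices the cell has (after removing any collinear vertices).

Area of P0's cell: 158.1424 (5 vertices)

1. box [0,22]×[0,76]: [(0, 0) (22, 0) (22, 76) (0, 76)]
2. ⊥bis P0·P1 via (8.58,42.765): [(0, 45.2857) (0, 0) (22, 0) (22, 38.8224)]  |A|=925.1889
3. ⊥bis P0·P2 via (9.86,31.13): [(5.9298, 43.5436) (0, 45.2857) (0, 0) (19.7158, 0)]  |A|=563.5171
4. ⊥bis P0·P3 via (4.095,23.265): [(12.6032, 22.4654) (5.9298, 43.5436) (0, 45.2857) (0, 23.6498)]  |A|=193.0228
5. ⊥bis P0·P4 via (11.12,22.23): [(11.5021, 22.5689) (12.3362, 23.3088) (5.9298, 43.5436) (0, 45.2857) (0, 23.6498)]  |A|=192.5722
6. ⊥bis P0·P5 via (7.355,42.54): [(11.5021, 22.5689) (12.3362, 23.3088) (6.1707, 42.7828) (0, 44.0476) (0, 23.6498)]  |A|=186.7065
7. ⊥bis P0·P6 via (7.495,26.635): [(4.0787, 23.2665) (10.3819, 29.4815) (6.1707, 42.7828) (0, 44.0476) (0, 23.6498)]  |A|=158.1424
8. canonical 5-gon: [(4.0787, 23.2665) (10.3819, 29.4815) (6.1707, 42.7828) (0, 44.0476) (0, 23.6498)]
9. shoelace: 158.1424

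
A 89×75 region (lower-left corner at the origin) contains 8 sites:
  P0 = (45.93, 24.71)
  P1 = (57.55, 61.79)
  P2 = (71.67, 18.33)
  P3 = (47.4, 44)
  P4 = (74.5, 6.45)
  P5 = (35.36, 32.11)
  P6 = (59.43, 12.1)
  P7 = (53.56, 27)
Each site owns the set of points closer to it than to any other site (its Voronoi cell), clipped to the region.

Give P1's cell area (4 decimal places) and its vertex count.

1. box [0,89]×[0,75]: [(0, 0) (89, 0) (89, 75) (0, 75)]
2. ⊥bis P1·P0 via (51.74,43.25): [(0, 59.4641) (89, 31.5736) (89, 75) (0, 75)]  |A|=2623.8227
3. ⊥bis P1·P2 via (64.61,40.06): [(0, 59.4641) (63.289, 39.6308) (89, 47.9842) (89, 75) (0, 75)]  |A|=2412.8559
4. ⊥bis P1·P3 via (52.475,52.895): [(71.2117, 42.2049) (89, 47.9842) (89, 75) (13.7314, 75)]  |A|=1474.5049
5. ⊥bis P1·P4 via (66.025,34.12): [(71.2117, 42.2049) (89, 47.9842) (89, 75) (13.7314, 75)]  |A|=1474.5049
6. ⊥bis P1·P5 via (46.455,46.95): [(71.2117, 42.2049) (89, 47.9842) (89, 75) (13.7314, 75)]  |A|=1474.5049
7. ⊥bis P1·P6 via (58.49,36.945): [(71.2117, 42.2049) (89, 47.9842) (89, 75) (13.7314, 75)]  |A|=1474.5049
8. ⊥bis P1·P7 via (55.555,44.395): [(70.3463, 42.6986) (72.1091, 42.4964) (89, 47.9842) (89, 75) (13.7314, 75)]  |A|=1474.1572
9. canonical 5-gon: [(70.3463, 42.6986) (72.1091, 42.4964) (89, 47.9842) (89, 75) (13.7314, 75)]
10. shoelace: 1474.1572

Area of P1's cell: 1474.1572 (5 vertices)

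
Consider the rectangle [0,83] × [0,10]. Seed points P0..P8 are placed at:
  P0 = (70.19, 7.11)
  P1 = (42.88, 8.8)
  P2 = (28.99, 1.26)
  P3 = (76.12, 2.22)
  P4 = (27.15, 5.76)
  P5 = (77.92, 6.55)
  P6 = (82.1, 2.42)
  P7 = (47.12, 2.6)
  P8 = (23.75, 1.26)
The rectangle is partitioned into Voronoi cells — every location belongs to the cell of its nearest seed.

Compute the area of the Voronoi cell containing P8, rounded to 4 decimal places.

Area of P8's cell: 229.5359

1. box [0,83]×[0,10]: [(0, 0) (83, 0) (83, 10) (0, 10)]
2. ⊥bis P8·P0 via (46.97,4.185): [(0, 0) (47.4972, 0) (46.2375, 10) (0, 10)]  |A|=468.6734
3. ⊥bis P8·P1 via (33.315,5.03): [(0, 0) (35.2976, 0) (31.3561, 10) (0, 10)]  |A|=333.2682
4. ⊥bis P8·P2 via (26.37,1.26): [(0, 0) (26.37, 0) (26.37, 10) (0, 10)]  |A|=263.7
5. ⊥bis P8·P3 via (49.935,1.74): [(0, 0) (26.37, 0) (26.37, 10) (0, 10)]  |A|=263.7
6. ⊥bis P8·P4 via (25.45,3.51): [(0, 0) (26.37, 0) (26.37, 2.8149) (16.8603, 10) (0, 10)]  |A|=229.5359
7. ⊥bis P8·P5 via (50.835,3.905): [(0, 0) (26.37, 0) (26.37, 2.8149) (16.8603, 10) (0, 10)]  |A|=229.5359
8. ⊥bis P8·P6 via (52.925,1.84): [(0, 0) (26.37, 0) (26.37, 2.8149) (16.8603, 10) (0, 10)]  |A|=229.5359
9. ⊥bis P8·P7 via (35.435,1.93): [(0, 0) (26.37, 0) (26.37, 2.8149) (16.8603, 10) (0, 10)]  |A|=229.5359
10. canonical 5-gon: [(0, 0) (26.37, 0) (26.37, 2.8149) (16.8603, 10) (0, 10)]
11. shoelace: 229.5359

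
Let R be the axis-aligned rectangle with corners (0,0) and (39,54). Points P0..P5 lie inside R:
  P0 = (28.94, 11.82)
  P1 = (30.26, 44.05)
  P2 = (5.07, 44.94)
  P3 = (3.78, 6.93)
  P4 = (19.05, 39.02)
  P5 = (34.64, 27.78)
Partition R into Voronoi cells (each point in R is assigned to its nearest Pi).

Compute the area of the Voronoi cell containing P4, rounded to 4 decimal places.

1. box [0,39]×[0,54]: [(0, 0) (39, 0) (39, 54) (0, 54)]
2. ⊥bis P4·P0 via (23.995,25.42): [(0, 16.6953) (39, 30.8759) (39, 54) (0, 54)]  |A|=1178.3614
3. ⊥bis P4·P1 via (24.655,41.535): [(0, 16.6953) (30.7791, 27.8867) (19.0619, 54) (0, 54)]  |A|=822.9855
4. ⊥bis P4·P2 via (12.06,41.98): [(1.5991, 17.2768) (30.7791, 27.8867) (19.0619, 54) (17.15, 54)]  |A|=478.2563
5. ⊥bis P4·P3 via (11.415,22.975): [(5.2536, 25.9069) (13.9513, 21.7681) (30.7791, 27.8867) (19.0619, 54) (17.15, 54)]  |A|=433.1628
6. ⊥bis P4·P5 via (26.845,33.4): [(5.2536, 25.9069) (13.9513, 21.7681) (20.0601, 23.9893) (27.7451, 34.6484) (19.0619, 54) (17.15, 54)]  |A|=391.0111
7. canonical 6-gon: [(5.2536, 25.9069) (13.9513, 21.7681) (20.0601, 23.9893) (27.7451, 34.6484) (19.0619, 54) (17.15, 54)]
8. shoelace: 391.0111

Area of P4's cell: 391.0111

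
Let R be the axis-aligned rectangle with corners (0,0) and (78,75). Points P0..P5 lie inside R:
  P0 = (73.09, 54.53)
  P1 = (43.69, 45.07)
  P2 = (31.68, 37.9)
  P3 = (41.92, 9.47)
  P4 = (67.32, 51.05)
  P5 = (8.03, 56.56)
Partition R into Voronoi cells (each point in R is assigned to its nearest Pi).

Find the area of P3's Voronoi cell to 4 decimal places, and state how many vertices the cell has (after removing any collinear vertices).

1. box [0,78]×[0,75]: [(0, 0) (78, 0) (78, 75) (0, 75)]
2. ⊥bis P3·P0 via (57.505,32): [(0, 71.7788) (0, 0) (78, 0) (78, 17.8227)]  |A|=3494.4569
3. ⊥bis P3·P1 via (42.805,27.27): [(66.0107, 26.1162) (0, 29.3982) (0, 0) (78, 0) (78, 17.8227)]  |A|=2095.6727
4. ⊥bis P3·P2 via (36.8,23.685): [(66.0107, 26.1162) (46.2744, 27.0975) (0, 10.4303) (0, 0) (78, 0) (78, 17.8227)]  |A|=1656.8075
5. ⊥bis P3·P4 via (54.62,30.26): [(60.9952, 26.3656) (46.2744, 27.0975) (0, 10.4303) (0, 0) (78, 0) (78, 15.9778)]  |A|=1621.8184
6. ⊥bis P3·P5 via (24.975,33.015): [(60.9952, 26.3656) (46.2744, 27.0975) (0, 10.4303) (0, 0) (78, 0) (78, 15.9778)]  |A|=1621.8184
7. canonical 6-gon: [(60.9952, 26.3656) (46.2744, 27.0975) (0, 10.4303) (0, 0) (78, 0) (78, 15.9778)]
8. shoelace: 1621.8184

Area of P3's cell: 1621.8184 (6 vertices)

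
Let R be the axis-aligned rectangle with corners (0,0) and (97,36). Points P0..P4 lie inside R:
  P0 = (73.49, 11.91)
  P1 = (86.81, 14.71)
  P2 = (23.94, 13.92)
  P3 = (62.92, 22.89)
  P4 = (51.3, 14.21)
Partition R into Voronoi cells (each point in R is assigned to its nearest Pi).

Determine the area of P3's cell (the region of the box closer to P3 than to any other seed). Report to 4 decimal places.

1. box [0,97]×[0,36]: [(0, 0) (97, 0) (97, 36) (0, 36)]
2. ⊥bis P3·P0 via (68.205,17.4): [(0, 0) (50.1301, 0) (87.5265, 36) (0, 36)]  |A|=2477.8178
3. ⊥bis P3·P1 via (74.865,18.8): [(0, 0) (50.1301, 0) (77.4246, 26.2753) (80.7543, 36) (0, 36)]  |A|=2444.8893
4. ⊥bis P3·P2 via (43.43,18.405): [(47.6653, 0) (50.1301, 0) (77.4246, 26.2753) (80.7543, 36) (39.3811, 36)]  |A|=878.0542
5. ⊥bis P3·P4 via (57.11,18.55): [(62.2507, 11.6681) (77.4246, 26.2753) (80.7543, 36) (44.0751, 36)]  |A|=495.7
6. canonical 4-gon: [(62.2507, 11.6681) (77.4246, 26.2753) (80.7543, 36) (44.0751, 36)]
7. shoelace: 495.7

Area of P3's cell: 495.7000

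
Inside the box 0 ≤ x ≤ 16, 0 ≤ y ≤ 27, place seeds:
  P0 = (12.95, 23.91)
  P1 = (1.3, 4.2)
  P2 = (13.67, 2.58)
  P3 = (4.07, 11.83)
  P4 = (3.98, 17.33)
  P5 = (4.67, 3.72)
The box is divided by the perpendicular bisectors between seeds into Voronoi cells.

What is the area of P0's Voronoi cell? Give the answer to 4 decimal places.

Area of P0's cell: 97.8529

1. box [0,16]×[0,27]: [(0, 0) (16, 0) (16, 27) (0, 27)]
2. ⊥bis P0·P1 via (7.125,14.055): [(0, 18.2664) (16, 8.8092) (16, 27) (0, 27)]  |A|=215.395
3. ⊥bis P0·P2 via (13.31,13.245): [(0, 18.2664) (8.7555, 13.0913) (16, 13.3358) (16, 27) (0, 27)]  |A|=198.9987
4. ⊥bis P0·P3 via (8.51,17.87): [(0, 24.1257) (14.7362, 13.2931) (16, 13.3358) (16, 27) (0, 27)]  |A|=139.4676
5. ⊥bis P0·P4 via (8.465,20.62): [(12.7905, 14.7234) (14.7362, 13.2931) (16, 13.3358) (16, 27) (3.7849, 27)]  |A|=97.8529
6. ⊥bis P0·P5 via (8.81,13.815): [(12.7905, 14.7234) (14.7362, 13.2931) (16, 13.3358) (16, 27) (3.7849, 27)]  |A|=97.8529
7. canonical 5-gon: [(12.7905, 14.7234) (14.7362, 13.2931) (16, 13.3358) (16, 27) (3.7849, 27)]
8. shoelace: 97.8529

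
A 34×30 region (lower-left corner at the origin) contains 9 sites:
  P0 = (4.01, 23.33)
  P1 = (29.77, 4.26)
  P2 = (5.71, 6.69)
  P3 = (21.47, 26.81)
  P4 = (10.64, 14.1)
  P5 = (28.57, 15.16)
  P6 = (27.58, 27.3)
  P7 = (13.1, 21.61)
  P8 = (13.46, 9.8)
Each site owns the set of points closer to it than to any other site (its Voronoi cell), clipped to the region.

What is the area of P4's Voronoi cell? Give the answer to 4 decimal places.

Area of P4's cell: 75.8338

1. box [0,34]×[0,30]: [(0, 0) (34, 0) (34, 30) (0, 30)]
2. ⊥bis P4·P0 via (7.325,18.715): [(0, 13.4534) (0, 0) (34, 0) (34, 30) (23.0355, 30)]  |A|=829.4203
3. ⊥bis P4·P1 via (20.205,9.18): [(0, 13.4534) (0, 0) (15.483, 0) (30.9143, 30) (23.0355, 30)]  |A|=505.3802
4. ⊥bis P4·P2 via (8.175,10.395): [(1.7205, 14.6893) (17.6034, 4.1221) (30.9143, 30) (23.0355, 30)]  |A|=336.1509
5. ⊥bis P4·P3 via (16.055,20.455): [(13.1698, 22.9134) (1.7205, 14.6893) (17.6034, 4.1221) (22.9726, 14.5606)]  |A|=199.3916
6. ⊥bis P4·P5 via (19.605,14.63): [(19.4307, 17.5786) (13.1698, 22.9134) (1.7205, 14.6893) (17.6034, 4.1221) (19.9558, 8.6956)]  |A|=184.4524
7. ⊥bis P4·P6 via (19.11,20.7): [(19.4307, 17.5786) (13.1698, 22.9134) (1.7205, 14.6893) (17.6034, 4.1221) (19.9558, 8.6956)]  |A|=184.4524
8. ⊥bis P4·P7 via (11.87,17.855): [(19.5633, 15.3349) (7.9262, 19.1468) (1.7205, 14.6893) (17.6034, 4.1221) (19.9558, 8.6956)]  |A|=145.8724
9. ⊥bis P4·P8 via (12.05,11.95): [(17.9949, 15.8487) (7.9262, 19.1468) (1.7205, 14.6893) (8.9215, 9.8983)]  |A|=75.8338
10. canonical 4-gon: [(17.9949, 15.8487) (7.9262, 19.1468) (1.7205, 14.6893) (8.9215, 9.8983)]
11. shoelace: 75.8338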